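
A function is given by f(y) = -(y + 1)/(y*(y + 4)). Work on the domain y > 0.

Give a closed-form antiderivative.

The denominator factors as y*(y + 4); partial fractions split f into directly integrable pieces: -3/(4*(y + 4)) - 1/(4*y).
Check: d/dy[-log(y)/4 - 3*log(y + 4)/4] = (-y - 1)/(y**2 + 4*y), which equals f(y).

An antiderivative is F(y) = -log(y)/4 - 3*log(y + 4)/4.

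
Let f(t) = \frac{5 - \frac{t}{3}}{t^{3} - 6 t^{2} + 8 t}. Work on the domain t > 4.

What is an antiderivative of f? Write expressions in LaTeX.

The denominator factors as 3 t \left(t - 4\right) \left(t - 2\right); partial fractions split f into directly integrable pieces: - \frac{13}{12 \left(t - 2\right)} + \frac{11}{24 \left(t - 4\right)} + \frac{5}{8 t}.
Check: d/dt[\frac{15 \log{\left(t \right)} + 11 \log{\left(t - 4 \right)} - 26 \log{\left(t - 2 \right)}}{24}] = \frac{15 - t}{3 t^{3} - 18 t^{2} + 24 t}, which equals f(t).

An antiderivative is F(t) = \frac{15 \log{\left(t \right)} + 11 \log{\left(t - 4 \right)} - 26 \log{\left(t - 2 \right)}}{24}.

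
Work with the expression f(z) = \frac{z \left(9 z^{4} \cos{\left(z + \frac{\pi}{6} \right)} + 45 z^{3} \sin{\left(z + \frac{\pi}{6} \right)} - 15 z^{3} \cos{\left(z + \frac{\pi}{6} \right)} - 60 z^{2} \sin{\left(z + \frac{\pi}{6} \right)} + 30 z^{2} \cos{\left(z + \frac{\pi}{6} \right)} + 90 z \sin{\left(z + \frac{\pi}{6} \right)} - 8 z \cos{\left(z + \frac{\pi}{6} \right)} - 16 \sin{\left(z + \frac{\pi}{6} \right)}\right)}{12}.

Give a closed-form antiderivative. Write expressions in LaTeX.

An antiderivative is F(z) = \frac{z^{2} \left(9 z^{3} - 15 z^{2} + 30 z - 8\right) \sin{\left(z + \frac{\pi}{6} \right)}}{12}.

f has the shape u'v + uv' for u = \frac{3 z^{5}}{4} - \frac{5 z^{4}}{4} + \frac{5 z^{3}}{2} - \frac{2 z^{2}}{3} and v = \sin{\left(z + \frac{\pi}{6} \right)} — it is the derivative of the product u*v.
Check: d/dz[\frac{z^{2} \left(9 z^{3} - 15 z^{2} + 30 z - 8\right) \sin{\left(z + \frac{\pi}{6} \right)}}{12}] = \frac{3 z^{5} \cos{\left(z + \frac{\pi}{6} \right)}}{4} + \frac{15 z^{4} \sin{\left(z + \frac{\pi}{6} \right)}}{4} - \frac{5 z^{4} \cos{\left(z + \frac{\pi}{6} \right)}}{4} - 5 z^{3} \sin{\left(z + \frac{\pi}{6} \right)} + \frac{5 z^{3} \cos{\left(z + \frac{\pi}{6} \right)}}{2} + \frac{15 z^{2} \sin{\left(z + \frac{\pi}{6} \right)}}{2} - \frac{2 z^{2} \cos{\left(z + \frac{\pi}{6} \right)}}{3} - \frac{4 z \sin{\left(z + \frac{\pi}{6} \right)}}{3}, which equals f(z).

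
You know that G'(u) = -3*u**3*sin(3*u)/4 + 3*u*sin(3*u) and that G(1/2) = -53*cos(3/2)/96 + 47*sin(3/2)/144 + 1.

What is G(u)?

G(u) = u**3*cos(3*u)/4 - u**2*sin(3*u)/4 - 7*u*cos(3*u)/6 + 7*sin(3*u)/18 + 1

The integrand splits into summands that can be handled one at a time.
A general antiderivative is u**3*cos(3*u)/4 - u**2*sin(3*u)/4 - 7*u*cos(3*u)/6 + 7*sin(3*u)/18 + C.
The condition gives C = -53*cos(3/2)/96 + 47*sin(3/2)/144 + 1 - (-53*cos(3/2)/96 + 47*sin(3/2)/144) = 1.
So G(u) = u**3*cos(3*u)/4 - u**2*sin(3*u)/4 - 7*u*cos(3*u)/6 + 7*sin(3*u)/18 + 1.
Check: d/du[u**3*cos(3*u)/4 - u**2*sin(3*u)/4 - 7*u*cos(3*u)/6 + 7*sin(3*u)/18 + 1] = -3*u**3*sin(3*u)/4 + 3*u*sin(3*u) = G'(u).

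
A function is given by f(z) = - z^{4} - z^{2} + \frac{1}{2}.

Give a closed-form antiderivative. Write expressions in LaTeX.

Integrate term by term and add the pieces.
Check: d/dz[- \frac{z^{5}}{5} - \frac{z^{3}}{3} + \frac{z}{2}] = - z^{4} - z^{2} + \frac{1}{2} = f(z).

An antiderivative is F(z) = - \frac{z^{5}}{5} - \frac{z^{3}}{3} + \frac{z}{2}.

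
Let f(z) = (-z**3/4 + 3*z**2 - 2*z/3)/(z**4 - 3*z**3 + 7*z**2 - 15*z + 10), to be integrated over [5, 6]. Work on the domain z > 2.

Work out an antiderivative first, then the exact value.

Antiderivative: F(z) = (416*log(z - 2) - 150*log(z - 1) - 187*log(z**2 + 5) + 58*sqrt(5)*atan(sqrt(5)*z/5))/432; value = -187*log(41)/432 - 26*log(3)/27 - 25*log(5)/72 - 29*sqrt(5)*atan(sqrt(5))/216 + 29*sqrt(5)*atan(6*sqrt(5)/5)/216 + 187*log(30)/432 + 283*log(4)/216

Factor the denominator (12*(z - 2)*(z - 1)*(z**2 + 5)) and decompose: f = -(187*z - 145)/(216*(z**2 + 5)) - 25/(72*(z - 1)) + 26/(27*(z - 2)); each piece integrates to a log, atan, or power term.
F(z) = (416*log(z - 2) - 150*log(z - 1) - 187*log(z**2 + 5) + 58*sqrt(5)*atan(sqrt(5)*z/5))/432 is an antiderivative of f.
Check: d/dz[(416*log(z - 2) - 150*log(z - 1) - 187*log(z**2 + 5) + 58*sqrt(5)*atan(sqrt(5)*z/5))/432] = (-3*z**3 + 36*z**2 - 8*z)/(12*z**4 - 36*z**3 + 84*z**2 - 180*z + 120), which equals f(z).
F(6) = -187*log(41)/432 - 25*log(5)/72 + 29*sqrt(5)*atan(6*sqrt(5)/5)/216 + 26*log(4)/27; F(5) = -187*log(30)/432 - 25*log(4)/72 + 29*sqrt(5)*atan(sqrt(5))/216 + 26*log(3)/27.
Integral = F(6) - F(5) = -187*log(41)/432 - 26*log(3)/27 - 25*log(5)/72 - 29*sqrt(5)*atan(sqrt(5))/216 + 29*sqrt(5)*atan(6*sqrt(5)/5)/216 + 187*log(30)/432 + 283*log(4)/216.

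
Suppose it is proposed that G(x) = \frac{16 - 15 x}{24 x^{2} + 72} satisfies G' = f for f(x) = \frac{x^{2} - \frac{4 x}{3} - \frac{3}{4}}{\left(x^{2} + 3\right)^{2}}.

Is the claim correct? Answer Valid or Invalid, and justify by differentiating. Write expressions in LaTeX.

Invalid: d/dx[G] - f = - \frac{3}{8 x^{2} + 24}, which is not 0.

d/dx[G] = \frac{15 x^{2} - 32 x - 45}{24 x^{4} + 144 x^{2} + 216}
d/dx[G] - f(x) = - \frac{3}{8 x^{2} + 24} != 0.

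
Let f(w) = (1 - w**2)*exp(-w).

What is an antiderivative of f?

An antiderivative is F(w) = (w + 1)**2*exp(-w).

f has the shape u'v + uv' for u = w**2 + 2*w + 1 and v = exp(-w) — it is the derivative of the product u*v.
Check: d/dw[(w + 1)**2*exp(-w)] = (1 - w**2)*exp(-w) = f(w).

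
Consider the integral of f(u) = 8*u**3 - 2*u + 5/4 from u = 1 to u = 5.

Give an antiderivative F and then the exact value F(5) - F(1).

Antiderivative: F(u) = (8*u**4 - 4*u**2 + 5*u + 4)/4; value = 1229

Integrate term by term and add the pieces.
F(u) = (8*u**4 - 4*u**2 + 5*u + 4)/4 is an antiderivative of f.
Check: d/du[(8*u**4 - 4*u**2 + 5*u + 4)/4] = 8*u**3 - 2*u + 5/4 = f(u).
F(5) = 4929/4; F(1) = 13/4.
Integral = F(5) - F(1) = 1229.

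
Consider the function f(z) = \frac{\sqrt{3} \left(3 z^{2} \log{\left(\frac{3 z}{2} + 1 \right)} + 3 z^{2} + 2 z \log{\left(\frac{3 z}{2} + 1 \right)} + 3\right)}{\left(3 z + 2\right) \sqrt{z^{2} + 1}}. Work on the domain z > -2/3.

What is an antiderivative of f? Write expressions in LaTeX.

Recognize the product-rule pattern: f = u'v + uv' with u = \sqrt{3 z^{2} + 3}, v = \log{\left(\frac{3 z}{2} + 1 \right)}, so integration by parts undoes it.
Check: d/dz[\sqrt{3 z^{2} + 3} \log{\left(\frac{3 z}{2} + 1 \right)}] = \frac{3 \sqrt{3} z^{2} \log{\left(\frac{3 z}{2} + 1 \right)} + 3 \sqrt{3} z^{2} + 2 \sqrt{3} z \log{\left(\frac{3 z}{2} + 1 \right)} + 3 \sqrt{3}}{3 z \sqrt{z^{2} + 1} + 2 \sqrt{z^{2} + 1}}, which equals f(z).

An antiderivative is F(z) = \sqrt{3 z^{2} + 3} \log{\left(\frac{3 z}{2} + 1 \right)}.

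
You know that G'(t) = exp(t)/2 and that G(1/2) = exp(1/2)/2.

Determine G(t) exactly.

Since d/dt undoes antidifferentiation here, G(t) must give back the stated G'(t).
A general antiderivative is exp(t)/2 + C.
The condition gives C = exp(1/2)/2 - (exp(1/2)/2) = 0.
So G(t) = exp(t)/2.
Check: d/dt[exp(t)/2] = exp(t)/2 = G'(t).

G(t) = exp(t)/2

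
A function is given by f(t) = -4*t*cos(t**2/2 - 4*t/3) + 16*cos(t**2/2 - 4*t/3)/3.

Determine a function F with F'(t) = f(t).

f matches the chain-rule pattern g'(h)*h' with inner function h(t) = t**2/2 - 4*t/3; substituting u = h(t) collapses the integral.
Check: d/dt[-4*sin(t**2/2 - 4*t/3)] = -4*t*cos(t**2/2 - 4*t/3) + 16*cos(t**2/2 - 4*t/3)/3 = f(t).

An antiderivative is F(t) = -4*sin(t**2/2 - 4*t/3).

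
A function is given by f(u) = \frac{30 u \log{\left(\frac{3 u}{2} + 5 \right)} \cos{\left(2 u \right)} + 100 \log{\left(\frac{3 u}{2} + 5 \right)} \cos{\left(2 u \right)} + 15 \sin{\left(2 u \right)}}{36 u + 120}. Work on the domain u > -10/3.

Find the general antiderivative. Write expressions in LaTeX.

f has the shape v'r + vr' for v = \frac{5 \log{\left(\frac{3 u}{2} + 5 \right)}}{12} and r = \sin{\left(2 u \right)} — it is the derivative of the product v*r.
Check: d/du[\frac{5 \log{\left(\frac{3 u}{2} + 5 \right)} \sin{\left(2 u \right)}}{12}] = \frac{30 u \log{\left(\frac{3 u}{2} + 5 \right)} \cos{\left(2 u \right)} + 100 \log{\left(\frac{3 u}{2} + 5 \right)} \cos{\left(2 u \right)} + 15 \sin{\left(2 u \right)}}{36 u + 120} = f(u).

F(u) = \frac{5 \log{\left(\frac{3 u}{2} + 5 \right)} \sin{\left(2 u \right)}}{12} + C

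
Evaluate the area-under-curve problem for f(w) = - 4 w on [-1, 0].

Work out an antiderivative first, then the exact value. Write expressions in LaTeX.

Antiderivative: F(w) = - 2 w^{2}; value = 2

Check any antiderivative F(w) by computing F'(w) and comparing it with f(w).
F(w) = - 2 w^{2} is an antiderivative of f.
Check: d/dw[- 2 w^{2}] = - 4 w = f(w).
F(0) = 0; F(-1) = -2.
Integral = F(0) - F(-1) = 2.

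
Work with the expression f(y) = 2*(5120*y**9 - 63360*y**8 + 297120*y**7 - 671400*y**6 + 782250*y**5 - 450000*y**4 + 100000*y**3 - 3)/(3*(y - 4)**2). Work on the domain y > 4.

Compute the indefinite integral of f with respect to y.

For F(y) to be correct the identity F'(y) - f(y) = 0 must hold.
Check: d/dy[(1280*y**9 - 11520*y**8 + 37600*y**7 - 58000*y**6 + 43125*y**5 - 12500*y**4 + 6)/(3*y - 12)] = (10240*y**9 - 126720*y**8 + 594240*y**7 - 1342800*y**6 + 1564500*y**5 - 900000*y**4 + 200000*y**3 - 6)/(3*y**2 - 24*y + 48), which equals f(y).

F(y) = (1280*y**9 - 11520*y**8 + 37600*y**7 - 58000*y**6 + 43125*y**5 - 12500*y**4 + 6)/(3*y - 12) + C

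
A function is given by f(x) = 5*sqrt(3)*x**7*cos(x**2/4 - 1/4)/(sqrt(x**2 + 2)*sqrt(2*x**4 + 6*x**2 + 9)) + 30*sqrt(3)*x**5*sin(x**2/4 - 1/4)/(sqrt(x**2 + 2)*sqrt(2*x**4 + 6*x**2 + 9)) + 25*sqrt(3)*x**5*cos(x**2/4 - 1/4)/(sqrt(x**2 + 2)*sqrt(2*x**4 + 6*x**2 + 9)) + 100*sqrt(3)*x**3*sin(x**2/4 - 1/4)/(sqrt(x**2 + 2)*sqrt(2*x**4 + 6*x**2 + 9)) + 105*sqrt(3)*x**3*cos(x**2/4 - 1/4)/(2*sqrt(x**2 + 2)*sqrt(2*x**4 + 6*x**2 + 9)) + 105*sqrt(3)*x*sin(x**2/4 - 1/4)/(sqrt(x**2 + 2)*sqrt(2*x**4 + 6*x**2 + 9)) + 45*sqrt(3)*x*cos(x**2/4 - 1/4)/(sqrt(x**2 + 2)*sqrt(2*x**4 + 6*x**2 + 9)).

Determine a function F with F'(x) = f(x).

The integrand splits into summands that can be handled one at a time.
Check: d/dx[5*sqrt(3)*sqrt(x**2 + 2)*sqrt(2*x**4 + 6*x**2 + 9)*sin(x**2/4 - 1/4)] = (10*sqrt(3)*x**7*cos(x**2/4 - 1/4) + 60*sqrt(3)*x**5*sin(x**2/4 - 1/4) + 50*sqrt(3)*x**5*cos(x**2/4 - 1/4) + 200*sqrt(3)*x**3*sin(x**2/4 - 1/4) + 105*sqrt(3)*x**3*cos(x**2/4 - 1/4) + 210*sqrt(3)*x*sin(x**2/4 - 1/4) + 90*sqrt(3)*x*cos(x**2/4 - 1/4))/(2*sqrt(x**2 + 2)*sqrt(2*x**4 + 6*x**2 + 9)), which equals f(x).

An antiderivative is F(x) = 5*sqrt(3)*sqrt(x**2 + 2)*sqrt(2*x**4 + 6*x**2 + 9)*sin(x**2/4 - 1/4).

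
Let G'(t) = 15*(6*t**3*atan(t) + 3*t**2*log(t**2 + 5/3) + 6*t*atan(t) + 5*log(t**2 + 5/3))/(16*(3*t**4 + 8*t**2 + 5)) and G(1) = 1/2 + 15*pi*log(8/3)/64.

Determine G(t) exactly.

G'(t) has the shape u'v + uv' for u = 15*atan(t)/16 and v = log(t**2 + 5/3) — it is the derivative of the product u*v.
A general antiderivative is 15*log(t**2 + 5/3)*atan(t)/16 + C.
The condition gives C = 1/2 + 15*pi*log(8/3)/64 - (15*pi*log(8/3)/64) = 1/2.
So G(t) = 15*log(t**2 + 5/3)*atan(t)/16 + 1/2.
Check: d/dt[15*log(t**2 + 5/3)*atan(t)/16 + 1/2] = (90*t**3*atan(t) + 45*t**2*log(t**2 + 5/3) + 90*t*atan(t) + 75*log(t**2 + 5/3))/(48*t**4 + 128*t**2 + 80), which equals G'(t).

G(t) = 15*log(t**2 + 5/3)*atan(t)/16 + 1/2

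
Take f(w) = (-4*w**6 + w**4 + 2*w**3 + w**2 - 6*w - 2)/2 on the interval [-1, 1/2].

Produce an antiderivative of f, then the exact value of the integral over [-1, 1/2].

Antiderivative: F(w) = w*(-120*w**6 + 42*w**4 + 105*w**3 + 70*w**2 - 630*w - 420)/420; value = -1359/2240

Whatever form F(w) takes, F'(w) = f(w) is non-negotiable.
F(w) = w*(-120*w**6 + 42*w**4 + 105*w**3 + 70*w**2 - 630*w - 420)/420 is an antiderivative of f.
Check: d/dw[w*(-120*w**6 + 42*w**4 + 105*w**3 + 70*w**2 - 630*w - 420)/420] = -2*w**6 + w**4/2 + w**3 + w**2/2 - 3*w - 1, which equals f(w).
F(1/2) = -5629/6720; F(-1) = -97/420.
Integral = F(1/2) - F(-1) = -1359/2240.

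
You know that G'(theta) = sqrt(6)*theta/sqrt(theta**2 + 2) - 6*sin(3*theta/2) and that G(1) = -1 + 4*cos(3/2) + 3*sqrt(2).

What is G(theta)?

The integrand splits into summands that can be handled one at a time.
A general antiderivative is 2*sqrt(3*theta**2/2 + 3) + 4*cos(3*theta/2) + C.
The condition gives C = -1 + 4*cos(3/2) + 3*sqrt(2) - (4*cos(3/2) + 3*sqrt(2)) = -1.
So G(theta) = 2*sqrt(3*theta**2/2 + 3) + 4*cos(3*theta/2) - 1.
Check: d/dtheta[2*sqrt(3*theta**2/2 + 3) + 4*cos(3*theta/2) - 1] = (sqrt(6)*theta - 6*sqrt(theta**2 + 2)*sin(3*theta/2))/sqrt(theta**2 + 2), which equals G'(theta).

G(theta) = 2*sqrt(3*theta**2/2 + 3) + 4*cos(3*theta/2) - 1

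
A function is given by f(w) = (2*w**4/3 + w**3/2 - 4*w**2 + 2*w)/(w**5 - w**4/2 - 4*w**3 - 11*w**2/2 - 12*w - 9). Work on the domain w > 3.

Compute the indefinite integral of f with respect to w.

Factor the denominator (3*(w - 3)*(w + 1)*(2*w + 3)*(w**2 + 2)) and decompose: f = 2*(491*w - 320)/(1683*(w**2 + 2)) - 110/(51*(2*w + 3)) + 35/(36*(w + 1)) + 25/(132*(w - 3)); each piece integrates to a log, atan, or power term.
Check: d/dw[25*log(w - 3)/132 + 35*log(w + 1)/36 - 55*log(w + 3/2)/51 + 491*log(w**2 + 2)/1683 - 320*sqrt(2)*atan(sqrt(2)*w/2)/1683] = (4*w**4 + 3*w**3 - 24*w**2 + 12*w)/(6*w**5 - 3*w**4 - 24*w**3 - 33*w**2 - 72*w - 54), which equals f(w).

F(w) = 25*log(w - 3)/132 + 35*log(w + 1)/36 - 55*log(w + 3/2)/51 + 491*log(w**2 + 2)/1683 - 320*sqrt(2)*atan(sqrt(2)*w/2)/1683 + C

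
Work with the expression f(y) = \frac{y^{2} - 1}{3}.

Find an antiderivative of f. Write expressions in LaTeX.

An antiderivative is F(y) = \frac{y \left(y^{2} - 3\right)}{9}.

For F(y) to be correct the identity F'(y) - f(y) = 0 must hold.
Check: d/dy[\frac{y \left(y^{2} - 3\right)}{9}] = \frac{y^{2}}{3} - \frac{1}{3}, which equals f(y).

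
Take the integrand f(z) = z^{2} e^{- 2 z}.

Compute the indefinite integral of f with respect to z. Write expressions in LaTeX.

f has the shape u'v + uv' for u = - \frac{z^{2}}{2} - \frac{z}{2} - \frac{1}{4} and v = e^{- 2 z} — it is the derivative of the product u*v.
Check: d/dz[\frac{\left(- 2 z^{2} - 2 z - 1\right) e^{- 2 z}}{4}] = z^{2} e^{- 2 z} = f(z).

F(z) = \frac{\left(- 2 z^{2} - 2 z - 1\right) e^{- 2 z}}{4} + C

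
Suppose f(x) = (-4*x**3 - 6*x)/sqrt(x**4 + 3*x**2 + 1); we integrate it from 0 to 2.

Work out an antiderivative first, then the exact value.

f matches the chain-rule pattern g'(h)*h' with inner function h(x) = x**4 + 3*x**2 + 1; substituting u = h(x) collapses the integral.
F(x) = -2*sqrt(x**4 + 3*x**2 + 1) is an antiderivative of f.
Check: d/dx[-2*sqrt(x**4 + 3*x**2 + 1)] = (-4*x**3 - 6*x)/sqrt(x**4 + 3*x**2 + 1) = f(x).
F(2) = -2*sqrt(29); F(0) = -2.
Integral = F(2) - F(0) = 2 - 2*sqrt(29).

Antiderivative: F(x) = -2*sqrt(x**4 + 3*x**2 + 1); value = 2 - 2*sqrt(29)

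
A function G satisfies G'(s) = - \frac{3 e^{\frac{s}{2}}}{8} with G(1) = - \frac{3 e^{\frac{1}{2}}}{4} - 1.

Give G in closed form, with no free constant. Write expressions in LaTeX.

G(s) = - \frac{3 e^{\frac{s}{2}}}{4} - 1

A candidate passes only if d/ds[G] lands on the given G'(s) exactly.
A general antiderivative is - \frac{3 e^{\frac{s}{2}}}{4} + C.
The condition gives C = - \frac{3 e^{\frac{1}{2}}}{4} - 1 - (- \frac{3 e^{\frac{1}{2}}}{4}) = -1.
So G(s) = - \frac{3 e^{\frac{s}{2}}}{4} - 1.
Check: d/ds[- \frac{3 e^{\frac{s}{2}}}{4} - 1] = - \frac{3 e^{\frac{s}{2}}}{8} = G'(s).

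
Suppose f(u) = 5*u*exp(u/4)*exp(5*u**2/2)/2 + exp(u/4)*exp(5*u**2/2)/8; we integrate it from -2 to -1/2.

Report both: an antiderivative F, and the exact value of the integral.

The substitution w = 5*u**2/2 + u/4 works: f is exactly (dF/dw)*(dw/du) for that inner function.
F(u) = exp(5*u**2/2 + u/4)/2 is an antiderivative of f.
Check: d/du[exp(5*u**2/2 + u/4)/2] = 5*u*exp(u/4)*exp(5*u**2/2)/2 + exp(u/4)*exp(5*u**2/2)/8 = f(u).
F(-1/2) = exp(1/2)/2; F(-2) = exp(19/2)/2.
Integral = F(-1/2) - F(-2) = -exp(19/2)/2 + exp(1/2)/2.

Antiderivative: F(u) = exp(5*u**2/2 + u/4)/2; value = -exp(19/2)/2 + exp(1/2)/2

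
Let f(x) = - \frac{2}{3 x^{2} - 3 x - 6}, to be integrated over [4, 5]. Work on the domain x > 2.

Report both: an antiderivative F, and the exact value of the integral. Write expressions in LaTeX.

Antiderivative: F(x) = \frac{2 \left(- \log{\left(x - 2 \right)} + \log{\left(x + 1 \right)}\right)}{9}; value = - \frac{2 \log{\left(5 \right)}}{9} - \frac{2 \log{\left(3 \right)}}{9} + \frac{2 \log{\left(2 \right)}}{9} + \frac{2 \log{\left(6 \right)}}{9}

The denominator factors as 3 \left(x - 2\right) \left(x + 1\right); partial fractions split f into directly integrable pieces: \frac{2}{9 \left(x + 1\right)} - \frac{2}{9 \left(x - 2\right)}.
F(x) = \frac{2 \left(- \log{\left(x - 2 \right)} + \log{\left(x + 1 \right)}\right)}{9} is an antiderivative of f.
Check: d/dx[\frac{2 \left(- \log{\left(x - 2 \right)} + \log{\left(x + 1 \right)}\right)}{9}] = - \frac{2}{3 x^{2} - 3 x - 6} = f(x).
F(5) = - \frac{2 \log{\left(3 \right)}}{9} + \frac{2 \log{\left(6 \right)}}{9}; F(4) = - \frac{2 \log{\left(2 \right)}}{9} + \frac{2 \log{\left(5 \right)}}{9}.
Integral = F(5) - F(4) = - \frac{2 \log{\left(5 \right)}}{9} - \frac{2 \log{\left(3 \right)}}{9} + \frac{2 \log{\left(2 \right)}}{9} + \frac{2 \log{\left(6 \right)}}{9}.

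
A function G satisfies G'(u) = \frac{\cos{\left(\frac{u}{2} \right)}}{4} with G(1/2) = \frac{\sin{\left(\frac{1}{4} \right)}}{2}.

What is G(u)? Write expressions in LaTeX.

G(u) = \frac{\sin{\left(\frac{u}{2} \right)}}{2}

Since d/du undoes antidifferentiation here, G(u) must give back the stated G'(u).
A general antiderivative is \frac{\sin{\left(\frac{u}{2} \right)}}{2} + C.
The condition gives C = \frac{\sin{\left(\frac{1}{4} \right)}}{2} - (\frac{\sin{\left(\frac{1}{4} \right)}}{2}) = 0.
So G(u) = \frac{\sin{\left(\frac{u}{2} \right)}}{2}.
Check: d/du[\frac{\sin{\left(\frac{u}{2} \right)}}{2}] = \frac{\cos{\left(\frac{u}{2} \right)}}{4} = G'(u).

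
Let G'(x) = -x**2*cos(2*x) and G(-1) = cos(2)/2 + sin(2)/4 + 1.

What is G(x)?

A first test for any G(x): its x-derivative must equal the given G'(x).
A general antiderivative is -x**2*sin(2*x)/2 - x*cos(2*x)/2 + sin(2*x)/4 + C.
The condition gives C = cos(2)/2 + sin(2)/4 + 1 - (cos(2)/2 + sin(2)/4) = 1.
So G(x) = -x**2*sin(2*x)/2 - x*cos(2*x)/2 + sin(2*x)/4 + 1.
Check: d/dx[-x**2*sin(2*x)/2 - x*cos(2*x)/2 + sin(2*x)/4 + 1] = -x**2*cos(2*x) = G'(x).

G(x) = -x**2*sin(2*x)/2 - x*cos(2*x)/2 + sin(2*x)/4 + 1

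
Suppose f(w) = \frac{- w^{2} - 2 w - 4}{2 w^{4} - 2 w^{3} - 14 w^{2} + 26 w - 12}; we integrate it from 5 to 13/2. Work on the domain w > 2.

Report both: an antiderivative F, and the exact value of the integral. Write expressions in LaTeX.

Antiderivative: F(w) = \frac{- 192 w \log{\left(w - 2 \right)} + 185 w \log{\left(w - 1 \right)} + 7 w \log{\left(w + 3 \right)} + 192 \log{\left(w - 2 \right)} - 185 \log{\left(w - 1 \right)} - 7 \log{\left(w + 3 \right)} - 140}{160 \left(w - 1\right)}; value = - \frac{6 \log{\left(\frac{9}{2} \right)}}{5} - \frac{37 \log{\left(4 \right)}}{32} - \frac{7 \log{\left(8 \right)}}{160} + \frac{21}{352} + \frac{7 \log{\left(\frac{19}{2} \right)}}{160} + \frac{6 \log{\left(3 \right)}}{5} + \frac{37 \log{\left(\frac{11}{2} \right)}}{32}

Factor the denominator (2 \left(w - 2\right) \left(w - 1\right)^{2} \left(w + 3\right)) and decompose: f = \frac{7}{160 \left(w + 3\right)} + \frac{37}{32 \left(w - 1\right)} + \frac{7}{8 \left(w - 1\right)^{2}} - \frac{6}{5 \left(w - 2\right)}; each piece integrates to a log, atan, or power term.
F(w) = \frac{- 192 w \log{\left(w - 2 \right)} + 185 w \log{\left(w - 1 \right)} + 7 w \log{\left(w + 3 \right)} + 192 \log{\left(w - 2 \right)} - 185 \log{\left(w - 1 \right)} - 7 \log{\left(w + 3 \right)} - 140}{160 \left(w - 1\right)} is an antiderivative of f.
Check: d/dw[\frac{- 192 w \log{\left(w - 2 \right)} + 185 w \log{\left(w - 1 \right)} + 7 w \log{\left(w + 3 \right)} + 192 \log{\left(w - 2 \right)} - 185 \log{\left(w - 1 \right)} - 7 \log{\left(w + 3 \right)} - 140}{160 \left(w - 1\right)}] = \frac{- w^{2} - 2 w - 4}{2 w^{4} - 2 w^{3} - 14 w^{2} + 26 w - 12} = f(w).
F(13/2) = - \frac{6 \log{\left(\frac{9}{2} \right)}}{5} - \frac{7}{44} + \frac{7 \log{\left(\frac{19}{2} \right)}}{160} + \frac{37 \log{\left(\frac{11}{2} \right)}}{32}; F(5) = - \frac{6 \log{\left(3 \right)}}{5} - \frac{7}{32} + \frac{7 \log{\left(8 \right)}}{160} + \frac{37 \log{\left(4 \right)}}{32}.
Integral = F(13/2) - F(5) = - \frac{6 \log{\left(\frac{9}{2} \right)}}{5} - \frac{37 \log{\left(4 \right)}}{32} - \frac{7 \log{\left(8 \right)}}{160} + \frac{21}{352} + \frac{7 \log{\left(\frac{19}{2} \right)}}{160} + \frac{6 \log{\left(3 \right)}}{5} + \frac{37 \log{\left(\frac{11}{2} \right)}}{32}.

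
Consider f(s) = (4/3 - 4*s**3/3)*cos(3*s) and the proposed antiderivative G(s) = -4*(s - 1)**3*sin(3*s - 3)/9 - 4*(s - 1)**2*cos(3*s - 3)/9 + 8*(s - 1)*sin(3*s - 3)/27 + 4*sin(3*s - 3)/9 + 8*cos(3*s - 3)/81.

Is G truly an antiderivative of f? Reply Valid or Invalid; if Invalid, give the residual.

d/ds[G] = -4*s**3*cos(3*s - 3)/3 + 4*s**2*cos(3*s - 3) - 4*s*cos(3*s - 3) + 8*cos(3*s - 3)/3
d/ds[G] - f(s) = 4*s**3*cos(3*s)/3 - 4*s**3*cos(3*s - 3)/3 + 4*s**2*cos(3*s - 3) - 4*s*cos(3*s - 3) - 4*cos(3*s)/3 + 8*cos(3*s - 3)/3 != 0.

Invalid: d/ds[G] - f = 4*s**3*cos(3*s)/3 - 4*s**3*cos(3*s - 3)/3 + 4*s**2*cos(3*s - 3) - 4*s*cos(3*s - 3) - 4*cos(3*s)/3 + 8*cos(3*s - 3)/3, which is not 0.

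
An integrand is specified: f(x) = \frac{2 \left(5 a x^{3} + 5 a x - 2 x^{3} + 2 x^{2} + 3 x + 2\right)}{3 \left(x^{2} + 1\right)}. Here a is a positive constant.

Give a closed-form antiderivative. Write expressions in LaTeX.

An antiderivative is F(x) = \frac{5 a x^{2}}{3} - \frac{2 x^{2}}{3} + \frac{4 x}{3} + \frac{5 \log{\left(2 x^{2} + 2 \right)}}{3}.

Recover f(x) by differentiating a candidate F(x); any mismatch rules it out.
Check: d/dx[\frac{5 a x^{2}}{3} - \frac{2 x^{2}}{3} + \frac{4 x}{3} + \frac{5 \log{\left(2 x^{2} + 2 \right)}}{3}] = \frac{10 a x^{3} + 10 a x - 4 x^{3} + 4 x^{2} + 6 x + 4}{3 x^{2} + 3}, which equals f(x).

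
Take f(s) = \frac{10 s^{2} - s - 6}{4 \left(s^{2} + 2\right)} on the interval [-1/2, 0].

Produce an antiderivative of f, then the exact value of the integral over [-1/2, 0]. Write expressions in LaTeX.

Antiderivative: F(s) = \frac{5 s}{2} - \frac{\log{\left(s^{2} + 2 \right)}}{8} - \frac{13 \sqrt{2} \operatorname{atan}{\left(\frac{\sqrt{2} s}{2} \right)}}{4}; value = - \frac{13 \sqrt{2} \operatorname{atan}{\left(\frac{\sqrt{2}}{4} \right)}}{4} - \frac{\log{\left(2 \right)}}{8} + \frac{\log{\left(\frac{9}{4} \right)}}{8} + \frac{5}{4}

Whatever form F(s) takes, F'(s) = f(s) is non-negotiable.
F(s) = \frac{5 s}{2} - \frac{\log{\left(s^{2} + 2 \right)}}{8} - \frac{13 \sqrt{2} \operatorname{atan}{\left(\frac{\sqrt{2} s}{2} \right)}}{4} is an antiderivative of f.
Check: d/ds[\frac{5 s}{2} - \frac{\log{\left(s^{2} + 2 \right)}}{8} - \frac{13 \sqrt{2} \operatorname{atan}{\left(\frac{\sqrt{2} s}{2} \right)}}{4}] = \frac{10 s^{2} - s - 6}{4 s^{2} + 8}, which equals f(s).
F(0) = - \frac{\log{\left(2 \right)}}{8}; F(-1/2) = - \frac{5}{4} - \frac{\log{\left(\frac{9}{4} \right)}}{8} + \frac{13 \sqrt{2} \operatorname{atan}{\left(\frac{\sqrt{2}}{4} \right)}}{4}.
Integral = F(0) - F(-1/2) = - \frac{13 \sqrt{2} \operatorname{atan}{\left(\frac{\sqrt{2}}{4} \right)}}{4} - \frac{\log{\left(2 \right)}}{8} + \frac{\log{\left(\frac{9}{4} \right)}}{8} + \frac{5}{4}.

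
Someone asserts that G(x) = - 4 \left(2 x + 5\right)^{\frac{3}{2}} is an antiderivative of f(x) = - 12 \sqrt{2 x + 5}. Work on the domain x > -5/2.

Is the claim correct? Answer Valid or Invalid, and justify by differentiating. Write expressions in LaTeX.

d/dx[G] = - 12 \sqrt{2 x + 5}
This equals f(x) exactly, so the claim holds.

Valid - the claim checks out under differentiation.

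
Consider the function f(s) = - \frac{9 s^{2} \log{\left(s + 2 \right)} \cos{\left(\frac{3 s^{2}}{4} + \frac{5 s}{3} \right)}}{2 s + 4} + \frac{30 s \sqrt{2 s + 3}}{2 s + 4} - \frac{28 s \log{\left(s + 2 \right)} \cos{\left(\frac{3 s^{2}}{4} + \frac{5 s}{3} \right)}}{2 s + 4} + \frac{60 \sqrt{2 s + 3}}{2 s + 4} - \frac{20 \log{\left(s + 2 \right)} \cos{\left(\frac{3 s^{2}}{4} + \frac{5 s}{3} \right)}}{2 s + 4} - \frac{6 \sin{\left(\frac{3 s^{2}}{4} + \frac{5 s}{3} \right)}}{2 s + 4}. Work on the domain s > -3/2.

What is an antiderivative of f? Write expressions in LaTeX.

An antiderivative is F(s) = 10 s \sqrt{2 s + 3} + 15 \sqrt{2 s + 3} - 3 \log{\left(s + 2 \right)} \sin{\left(\frac{3 s^{2}}{4} + \frac{5 s}{3} \right)}.

The integrand splits into summands that can be handled one at a time.
Check: d/ds[10 s \sqrt{2 s + 3} + 15 \sqrt{2 s + 3} - 3 \log{\left(s + 2 \right)} \sin{\left(\frac{3 s^{2}}{4} + \frac{5 s}{3} \right)}] = \frac{- 9 s^{2} \sqrt{2 s + 3} \log{\left(s + 2 \right)} \cos{\left(\frac{3 s^{2}}{4} + \frac{5 s}{3} \right)} + 60 s^{2} - 28 s \sqrt{2 s + 3} \log{\left(s + 2 \right)} \cos{\left(\frac{3 s^{2}}{4} + \frac{5 s}{3} \right)} + 210 s - 20 \sqrt{2 s + 3} \log{\left(s + 2 \right)} \cos{\left(\frac{3 s^{2}}{4} + \frac{5 s}{3} \right)} - 6 \sqrt{2 s + 3} \sin{\left(\frac{3 s^{2}}{4} + \frac{5 s}{3} \right)} + 180}{2 s \sqrt{2 s + 3} + 4 \sqrt{2 s + 3}}, which equals f(s).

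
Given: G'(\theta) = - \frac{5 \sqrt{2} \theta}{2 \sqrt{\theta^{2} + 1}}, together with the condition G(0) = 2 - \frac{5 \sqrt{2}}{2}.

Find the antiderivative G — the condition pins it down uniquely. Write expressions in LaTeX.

The substitution u = 2 \theta^{2} + 2 works: G'(\theta) is exactly (dG/du)*(du/d\theta) for that inner function.
A general antiderivative is - \frac{5 \sqrt{2 \theta^{2} + 2}}{2} + C.
The condition gives C = 2 - \frac{5 \sqrt{2}}{2} - (- \frac{5 \sqrt{2}}{2}) = 2.
So G(\theta) = \frac{- 5 \sqrt{2} \sqrt{\theta^{2} + 1} + 4}{2}.
Check: d/d\theta[\frac{- 5 \sqrt{2} \sqrt{\theta^{2} + 1} + 4}{2}] = - \frac{5 \sqrt{2} \theta}{2 \sqrt{\theta^{2} + 1}} = G'(\theta).

G(\theta) = \frac{- 5 \sqrt{2} \sqrt{\theta^{2} + 1} + 4}{2}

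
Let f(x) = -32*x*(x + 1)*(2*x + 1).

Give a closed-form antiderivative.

An antiderivative is F(x) = -16*x**4 - 32*x**3 - 16*x**2.

f matches the chain-rule pattern g'(h)*h' with inner function h(x) = -2*x**2 - 2*x; substituting u = h(x) collapses the integral.
Check: d/dx[-16*x**4 - 32*x**3 - 16*x**2] = -64*x**3 - 96*x**2 - 32*x, which equals f(x).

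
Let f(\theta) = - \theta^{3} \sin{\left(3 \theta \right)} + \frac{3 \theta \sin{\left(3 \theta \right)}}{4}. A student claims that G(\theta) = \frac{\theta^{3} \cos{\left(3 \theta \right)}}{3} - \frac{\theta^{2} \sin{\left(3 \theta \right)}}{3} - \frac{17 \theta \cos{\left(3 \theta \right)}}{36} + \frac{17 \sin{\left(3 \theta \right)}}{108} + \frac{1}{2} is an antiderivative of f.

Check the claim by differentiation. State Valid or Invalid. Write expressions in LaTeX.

d/d\theta[G] = - \theta^{3} \sin{\left(3 \theta \right)} + \frac{3 \theta \sin{\left(3 \theta \right)}}{4}
This equals f(\theta) exactly, so the claim holds.

Valid. The derivative of G reproduces f.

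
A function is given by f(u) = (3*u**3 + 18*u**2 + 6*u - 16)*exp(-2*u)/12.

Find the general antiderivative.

F(u) = (-12*u**3 - 90*u**2 - 114*u + 7)*exp(-2*u)/96 + C

f has the shape v'r + vr' for v = -u**3/8 - 15*u**2/16 - 19*u/16 + 7/96 and r = exp(-2*u) — it is the derivative of the product v*r.
Check: d/du[(-12*u**3 - 90*u**2 - 114*u + 7)*exp(-2*u)/96] = (3*u**3 + 18*u**2 + 6*u - 16)*exp(-2*u)/12 = f(u).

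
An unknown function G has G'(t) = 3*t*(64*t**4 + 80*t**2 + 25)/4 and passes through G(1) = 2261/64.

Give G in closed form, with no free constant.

G(t) = (8*t**2 + 9)*(64*t**4 + 48*t**2 + 21)/64

The substitution u = -2*t**2 - 5/4 works: G'(t) is exactly (dG/du)*(du/dt) for that inner function.
A general antiderivative is -(-2*t**2 - 5/4)**3 + C.
The condition gives C = 2261/64 - (2197/64) = 1.
So G(t) = (8*t**2 + 9)*(64*t**4 + 48*t**2 + 21)/64.
Check: d/dt[(8*t**2 + 9)*(64*t**4 + 48*t**2 + 21)/64] = 48*t**5 + 60*t**3 + 75*t/4, which equals G'(t).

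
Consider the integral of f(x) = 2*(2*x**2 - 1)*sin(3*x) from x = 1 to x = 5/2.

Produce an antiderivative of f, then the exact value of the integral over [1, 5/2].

Differentiate the proposed F(x) back; it has to land on f(x) exactly.
F(x) = -4*x**2*cos(3*x)/3 + 8*x*sin(3*x)/9 + 26*cos(3*x)/27 is an antiderivative of f.
Check: d/dx[-4*x**2*cos(3*x)/3 + 8*x*sin(3*x)/9 + 26*cos(3*x)/27] = 4*x**2*sin(3*x) - 2*sin(3*x), which equals f(x).
F(5/2) = -199*cos(15/2)/27 + 20*sin(15/2)/9; F(1) = 8*sin(3)/9 - 10*cos(3)/27.
Integral = F(5/2) - F(1) = -199*cos(15/2)/27 + 10*cos(3)/27 - 8*sin(3)/9 + 20*sin(15/2)/9.

Antiderivative: F(x) = -4*x**2*cos(3*x)/3 + 8*x*sin(3*x)/9 + 26*cos(3*x)/27; value = -199*cos(15/2)/27 + 10*cos(3)/27 - 8*sin(3)/9 + 20*sin(15/2)/9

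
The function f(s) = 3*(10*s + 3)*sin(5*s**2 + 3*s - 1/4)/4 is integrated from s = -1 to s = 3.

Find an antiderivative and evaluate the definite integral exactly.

Antiderivative: F(s) = -3*cos(5*s**2 + 3*s - 1/4)/4; value = 3*cos(7/4)/4 - 3*cos(215/4)/4

f matches the chain-rule pattern g'(h)*h' with inner function h(s) = 5*s**2 + 3*s - 1/4; substituting u = h(s) collapses the integral.
F(s) = -3*cos(5*s**2 + 3*s - 1/4)/4 is an antiderivative of f.
Check: d/ds[-3*cos(5*s**2 + 3*s - 1/4)/4] = 15*s*sin(5*s**2 + 3*s - 1/4)/2 + 9*sin(5*s**2 + 3*s - 1/4)/4, which equals f(s).
F(3) = -3*cos(215/4)/4; F(-1) = -3*cos(7/4)/4.
Integral = F(3) - F(-1) = 3*cos(7/4)/4 - 3*cos(215/4)/4.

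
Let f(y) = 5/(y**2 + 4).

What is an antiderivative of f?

Any candidate F(y) must reproduce f(y) exactly when differentiated.
Check: d/dy[5*atan(y/2)/2] = 5/(y**2 + 4) = f(y).

An antiderivative is F(y) = 5*atan(y/2)/2.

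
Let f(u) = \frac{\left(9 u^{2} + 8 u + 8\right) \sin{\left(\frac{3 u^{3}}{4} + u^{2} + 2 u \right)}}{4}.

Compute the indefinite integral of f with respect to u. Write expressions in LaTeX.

The substitution w = \frac{3 u^{3}}{4} + u^{2} + 2 u works: f is exactly (dF/dw)*(dw/du) for that inner function.
Check: d/du[- \cos{\left(\frac{3 u^{3}}{4} + u^{2} + 2 u \right)}] = \frac{9 u^{2} \sin{\left(\frac{3 u^{3}}{4} + u^{2} + 2 u \right)}}{4} + 2 u \sin{\left(\frac{3 u^{3}}{4} + u^{2} + 2 u \right)} + 2 \sin{\left(\frac{3 u^{3}}{4} + u^{2} + 2 u \right)}, which equals f(u).

F(u) = - \cos{\left(\frac{3 u^{3}}{4} + u^{2} + 2 u \right)} + C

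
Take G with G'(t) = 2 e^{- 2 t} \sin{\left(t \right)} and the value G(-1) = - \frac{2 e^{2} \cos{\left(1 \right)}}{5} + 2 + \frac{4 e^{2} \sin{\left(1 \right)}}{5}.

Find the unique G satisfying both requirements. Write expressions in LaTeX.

G(t) = \frac{\left(10 e^{2 t} - 4 \sin{\left(t \right)} - 2 \cos{\left(t \right)}\right) e^{- 2 t}}{5}

Any candidate G(t) must reproduce the stated G'(t) exactly.
A general antiderivative is - \frac{4 e^{- 2 t} \sin{\left(t \right)}}{5} - \frac{2 e^{- 2 t} \cos{\left(t \right)}}{5} + C.
The condition gives C = - \frac{2 e^{2} \cos{\left(1 \right)}}{5} + 2 + \frac{4 e^{2} \sin{\left(1 \right)}}{5} - (- \frac{2 e^{2} \cos{\left(1 \right)}}{5} + \frac{4 e^{2} \sin{\left(1 \right)}}{5}) = 2.
So G(t) = \frac{\left(10 e^{2 t} - 4 \sin{\left(t \right)} - 2 \cos{\left(t \right)}\right) e^{- 2 t}}{5}.
Check: d/dt[\frac{\left(10 e^{2 t} - 4 \sin{\left(t \right)} - 2 \cos{\left(t \right)}\right) e^{- 2 t}}{5}] = 2 e^{- 2 t} \sin{\left(t \right)} = G'(t).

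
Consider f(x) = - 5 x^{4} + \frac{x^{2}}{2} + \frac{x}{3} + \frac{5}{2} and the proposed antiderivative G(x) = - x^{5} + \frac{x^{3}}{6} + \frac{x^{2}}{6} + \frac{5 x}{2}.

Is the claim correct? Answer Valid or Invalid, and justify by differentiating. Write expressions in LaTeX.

Valid - differentiating G returns exactly f.

d/dx[G] = - 5 x^{4} + \frac{x^{2}}{2} + \frac{x}{3} + \frac{5}{2}
This equals f(x) exactly, so the claim holds.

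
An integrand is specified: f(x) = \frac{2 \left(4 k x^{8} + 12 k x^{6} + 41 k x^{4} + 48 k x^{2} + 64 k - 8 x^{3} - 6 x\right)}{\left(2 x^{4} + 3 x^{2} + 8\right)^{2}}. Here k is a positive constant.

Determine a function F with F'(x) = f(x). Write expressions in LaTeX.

A first test for any F(x): its x-derivative must equal f(x) identically.
Check: d/dx[\frac{4 k x^{5} + 6 k x^{3} + 16 k x + 2}{2 x^{4} + 3 x^{2} + 8}] = \frac{8 k x^{8} + 24 k x^{6} + 82 k x^{4} + 96 k x^{2} + 128 k - 16 x^{3} - 12 x}{4 x^{8} + 12 x^{6} + 41 x^{4} + 48 x^{2} + 64}, which equals f(x).

An antiderivative is F(x) = \frac{4 k x^{5} + 6 k x^{3} + 16 k x + 2}{2 x^{4} + 3 x^{2} + 8}.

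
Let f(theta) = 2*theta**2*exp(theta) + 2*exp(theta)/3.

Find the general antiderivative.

f has the shape u'v + uv' for u = 2*theta**2 - 4*theta + 14/3 and v = exp(theta) — it is the derivative of the product u*v.
Check: d/dtheta[2*theta**2*exp(theta) - 4*theta*exp(theta) + 14*exp(theta)/3] = 2*theta**2*exp(theta) + 2*exp(theta)/3 = f(theta).

F(theta) = 2*theta**2*exp(theta) - 4*theta*exp(theta) + 14*exp(theta)/3 + C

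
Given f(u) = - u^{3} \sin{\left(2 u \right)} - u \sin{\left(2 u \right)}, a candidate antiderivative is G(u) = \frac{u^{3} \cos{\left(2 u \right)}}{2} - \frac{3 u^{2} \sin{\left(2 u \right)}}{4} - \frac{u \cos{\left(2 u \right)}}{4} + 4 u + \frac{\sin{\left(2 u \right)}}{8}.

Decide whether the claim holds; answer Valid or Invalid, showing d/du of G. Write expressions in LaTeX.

d/du[G] = - u^{3} \sin{\left(2 u \right)} - u \sin{\left(2 u \right)} + 4
d/du[G] - f(u) = 4 != 0.

Invalid: d/du[G] - f = 4, which is not 0.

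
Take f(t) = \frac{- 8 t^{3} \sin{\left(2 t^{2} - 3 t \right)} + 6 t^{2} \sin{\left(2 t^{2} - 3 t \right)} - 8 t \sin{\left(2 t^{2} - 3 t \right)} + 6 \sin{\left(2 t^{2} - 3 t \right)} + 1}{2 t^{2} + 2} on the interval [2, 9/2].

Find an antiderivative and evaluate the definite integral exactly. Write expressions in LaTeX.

Recover f(t) by differentiating a candidate F(t); any mismatch rules it out.
F(t) = \frac{2 \cos{\left(2 t^{2} - 3 t \right)} + \operatorname{atan}{\left(t \right)}}{2} is an antiderivative of f.
Check: d/dt[\frac{2 \cos{\left(2 t^{2} - 3 t \right)} + \operatorname{atan}{\left(t \right)}}{2}] = \frac{- 8 t^{3} \sin{\left(2 t^{2} - 3 t \right)} + 6 t^{2} \sin{\left(2 t^{2} - 3 t \right)} - 8 t \sin{\left(2 t^{2} - 3 t \right)} + 6 \sin{\left(2 t^{2} - 3 t \right)} + 1}{2 t^{2} + 2} = f(t).
F(9/2) = \cos{\left(27 \right)} + \frac{\operatorname{atan}{\left(\frac{9}{2} \right)}}{2}; F(2) = \cos{\left(2 \right)} + \frac{\operatorname{atan}{\left(2 \right)}}{2}.
Integral = F(9/2) - F(2) = - \frac{\operatorname{atan}{\left(2 \right)}}{2} + \cos{\left(27 \right)} - \cos{\left(2 \right)} + \frac{\operatorname{atan}{\left(\frac{9}{2} \right)}}{2}.

Antiderivative: F(t) = \frac{2 \cos{\left(2 t^{2} - 3 t \right)} + \operatorname{atan}{\left(t \right)}}{2}; value = - \frac{\operatorname{atan}{\left(2 \right)}}{2} + \cos{\left(27 \right)} - \cos{\left(2 \right)} + \frac{\operatorname{atan}{\left(\frac{9}{2} \right)}}{2}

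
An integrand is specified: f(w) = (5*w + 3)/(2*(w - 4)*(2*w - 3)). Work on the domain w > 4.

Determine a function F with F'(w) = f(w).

An antiderivative is F(w) = (46*log(w - 4) - 21*log(w - 3/2))/20.

Factor the denominator (2*(w - 4)*(2*w - 3)) and decompose: f = -21/(10*(2*w - 3)) + 23/(10*(w - 4)); each piece integrates to a log, atan, or power term.
Check: d/dw[(46*log(w - 4) - 21*log(w - 3/2))/20] = (5*w + 3)/(4*w**2 - 22*w + 24), which equals f(w).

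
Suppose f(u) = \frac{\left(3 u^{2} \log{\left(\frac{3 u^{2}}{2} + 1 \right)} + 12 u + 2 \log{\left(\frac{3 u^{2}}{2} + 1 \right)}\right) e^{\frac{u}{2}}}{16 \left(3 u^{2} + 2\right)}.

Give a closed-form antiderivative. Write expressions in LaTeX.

An antiderivative is F(u) = \frac{e^{\frac{u}{2}} \log{\left(\frac{3 u^{2}}{2} + 1 \right)}}{8}.

f has the shape v'r + vr' for v = \frac{e^{\frac{u}{2}}}{8} and r = \log{\left(\frac{3 u^{2}}{2} + 1 \right)} — it is the derivative of the product v*r.
Check: d/du[\frac{e^{\frac{u}{2}} \log{\left(\frac{3 u^{2}}{2} + 1 \right)}}{8}] = \frac{3 u^{2} e^{\frac{u}{2}} \log{\left(\frac{3 u^{2}}{2} + 1 \right)} + 12 u e^{\frac{u}{2}} + 2 e^{\frac{u}{2}} \log{\left(\frac{3 u^{2}}{2} + 1 \right)}}{48 u^{2} + 32}, which equals f(u).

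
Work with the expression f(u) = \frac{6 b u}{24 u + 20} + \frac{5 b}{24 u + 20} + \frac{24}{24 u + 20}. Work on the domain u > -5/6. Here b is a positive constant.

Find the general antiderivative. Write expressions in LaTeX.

F(u) = \frac{b u + 4 \log{\left(3 u + \frac{5}{2} \right)}}{4} + C

The integrand splits into summands that can be handled one at a time.
Check: d/du[\frac{b u + 4 \log{\left(3 u + \frac{5}{2} \right)}}{4}] = \frac{6 b u + 5 b + 24}{24 u + 20}, which equals f(u).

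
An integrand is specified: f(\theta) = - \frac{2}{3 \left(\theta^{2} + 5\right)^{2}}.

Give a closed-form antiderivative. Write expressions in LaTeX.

An antiderivative is F(\theta) = \frac{- 5 \theta - \sqrt{5} \left(\theta^{2} + 5\right) \operatorname{atan}{\left(\frac{\sqrt{5} \theta}{5} \right)}}{75 \left(\theta^{2} + 5\right)}.

Check any antiderivative F(\theta) by computing F'(\theta) and comparing it with f(\theta).
Check: d/d\theta[\frac{- 5 \theta - \sqrt{5} \left(\theta^{2} + 5\right) \operatorname{atan}{\left(\frac{\sqrt{5} \theta}{5} \right)}}{75 \left(\theta^{2} + 5\right)}] = - \frac{2}{3 \theta^{4} + 30 \theta^{2} + 75}, which equals f(\theta).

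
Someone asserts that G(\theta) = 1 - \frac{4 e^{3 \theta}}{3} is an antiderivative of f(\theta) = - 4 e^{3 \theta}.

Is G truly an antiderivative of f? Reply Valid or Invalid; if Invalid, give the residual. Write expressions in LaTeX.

Valid - differentiating G returns exactly f.

d/d\theta[G] = - 4 e^{3 \theta}
This equals f(\theta) exactly, so the claim holds.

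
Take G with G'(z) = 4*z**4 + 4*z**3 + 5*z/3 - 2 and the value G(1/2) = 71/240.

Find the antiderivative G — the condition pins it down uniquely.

Integrate term by term and add the pieces.
A general antiderivative is 4*z**5/5 + z**4 + 5*z**2/6 - 2*z + C.
The condition gives C = 71/240 - (-169/240) = 1.
So G(z) = (24*z**5 + 30*z**4 + 25*z**2 - 60*z + 30)/30.
Check: d/dz[(24*z**5 + 30*z**4 + 25*z**2 - 60*z + 30)/30] = 4*z**4 + 4*z**3 + 5*z/3 - 2 = G'(z).

G(z) = (24*z**5 + 30*z**4 + 25*z**2 - 60*z + 30)/30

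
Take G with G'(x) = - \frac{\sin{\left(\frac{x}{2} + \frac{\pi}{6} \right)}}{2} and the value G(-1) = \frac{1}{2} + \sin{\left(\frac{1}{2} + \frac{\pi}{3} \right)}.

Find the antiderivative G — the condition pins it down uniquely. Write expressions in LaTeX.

For G(x) to be correct, d/dx[G] must agree with the stated G'(x) identically.
A general antiderivative is \cos{\left(\frac{x}{2} + \frac{\pi}{6} \right)} + C.
The condition gives C = \frac{1}{2} + \sin{\left(\frac{1}{2} + \frac{\pi}{3} \right)} - (\sin{\left(\frac{1}{2} + \frac{\pi}{3} \right)}) = \frac{1}{2}.
So G(x) = \cos{\left(\frac{x}{2} + \frac{\pi}{6} \right)} + \frac{1}{2}.
Check: d/dx[\cos{\left(\frac{x}{2} + \frac{\pi}{6} \right)} + \frac{1}{2}] = - \frac{\sin{\left(\frac{x}{2} + \frac{\pi}{6} \right)}}{2} = G'(x).

G(x) = \cos{\left(\frac{x}{2} + \frac{\pi}{6} \right)} + \frac{1}{2}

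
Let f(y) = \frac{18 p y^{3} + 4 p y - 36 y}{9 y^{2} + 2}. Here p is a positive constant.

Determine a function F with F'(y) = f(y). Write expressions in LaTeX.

An antiderivative is F(y) = p y^{2} - 2 \log{\left(3 y^{2} + \frac{2}{3} \right)}.

Since d/dy undoes antidifferentiation here, F'(y) = f(y) is required of F(y).
Check: d/dy[p y^{2} - 2 \log{\left(3 y^{2} + \frac{2}{3} \right)}] = \frac{18 p y^{3} + 4 p y - 36 y}{9 y^{2} + 2} = f(y).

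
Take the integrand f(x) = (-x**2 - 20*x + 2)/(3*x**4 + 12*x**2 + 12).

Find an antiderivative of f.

An antiderivative is F(x) = (x/2 + 5)/(3*x**2/2 + 3).

Recognize the product-rule pattern: f = u'v + uv' with u = 1/(3*x**2/2 + 3), v = x/2 + 5, so integration by parts undoes it.
Check: d/dx[(x/2 + 5)/(3*x**2/2 + 3)] = (-x**2 - 20*x + 2)/(3*x**4 + 12*x**2 + 12) = f(x).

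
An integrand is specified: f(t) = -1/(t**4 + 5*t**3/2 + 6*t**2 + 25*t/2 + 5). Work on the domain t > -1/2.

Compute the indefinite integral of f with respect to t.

F(t) = -8*log(t + 1/2)/63 + 2*log(t + 2)/27 + 5*log(t**2 + 5)/189 + 16*sqrt(5)*atan(sqrt(5)*t/5)/945 + C

Factor the denominator ((t + 2)*(2*t + 1)*(t**2 + 5)) and decompose: f = 2*(5*t + 8)/(189*(t**2 + 5)) - 16/(63*(2*t + 1)) + 2/(27*(t + 2)); each piece integrates to a log, atan, or power term.
Check: d/dt[-8*log(t + 1/2)/63 + 2*log(t + 2)/27 + 5*log(t**2 + 5)/189 + 16*sqrt(5)*atan(sqrt(5)*t/5)/945] = -2/(2*t**4 + 5*t**3 + 12*t**2 + 25*t + 10), which equals f(t).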